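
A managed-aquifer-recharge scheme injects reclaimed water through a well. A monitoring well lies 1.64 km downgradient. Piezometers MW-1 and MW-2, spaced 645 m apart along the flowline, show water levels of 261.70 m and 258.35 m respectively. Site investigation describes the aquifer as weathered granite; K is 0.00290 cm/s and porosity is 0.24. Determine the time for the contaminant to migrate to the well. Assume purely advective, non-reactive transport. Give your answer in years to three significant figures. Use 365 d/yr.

82.9 years

Hydraulic gradient i = (261.70 − 258.35) / 645 = 3.35 / 645 = 0.005194
K = 0.00290 cm/s × 864 = 2.506 m/d
Specific discharge q = 2.506 × 0.005194 = 0.01301 m/d
v = Ki/n = 2.506·0.005194/0.24 = 0.05422 m/d
L = 1.64 km = 1640 m
t = L / v = 1640 / 0.05422 = 30250 d
   = 30250 / 365 = 82.9 yr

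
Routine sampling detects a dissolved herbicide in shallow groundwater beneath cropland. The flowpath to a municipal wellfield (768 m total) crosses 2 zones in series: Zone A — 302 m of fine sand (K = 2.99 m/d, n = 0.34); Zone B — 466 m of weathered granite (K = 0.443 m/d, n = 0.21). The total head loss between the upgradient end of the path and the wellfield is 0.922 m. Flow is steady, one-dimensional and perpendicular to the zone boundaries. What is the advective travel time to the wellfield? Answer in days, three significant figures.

Continuity: the same q passes through each zone, so ΔH = q·Σ(L_j/K_j) — the zones act as resistances in series.
Σ(L/K) = 302/2.99 + 466/0.443 = 101.0 + 1052 = 1153 d
q = ΔH / Σ(L/K) = 0.922 / 1153 = 7.997e-4 m/d (same in every zone)
Zone A: v = q/n = 7.997e-4/0.34 = 0.002352 m/d → t_A = 302/0.002352 = 128400 d
Zone B: v = q/n = 7.997e-4/0.21 = 0.003808 m/d → t_B = 466/0.003808 = 122400 d
Total t = 128400 + 122400 = 250800 d

251000 days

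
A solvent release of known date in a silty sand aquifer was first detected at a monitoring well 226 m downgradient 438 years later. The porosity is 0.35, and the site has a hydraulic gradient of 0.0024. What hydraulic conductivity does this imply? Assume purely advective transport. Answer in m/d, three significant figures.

0.206 m/d

t = 438 years = 159900 d
v = L / t = 226 / 159900 = 0.001414 m/d
K = v · n / i = 0.001414 × 0.35 / 0.0024 = 0.206 m/d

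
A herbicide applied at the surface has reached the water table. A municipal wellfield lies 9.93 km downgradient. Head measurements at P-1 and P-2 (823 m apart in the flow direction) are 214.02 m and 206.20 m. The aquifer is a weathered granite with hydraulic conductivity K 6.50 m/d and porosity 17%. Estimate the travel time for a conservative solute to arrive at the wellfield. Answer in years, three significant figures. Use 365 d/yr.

74.9 years

Hydraulic gradient i = (214.02 − 206.20) / 823 = 7.82 / 823 = 0.009502
Specific discharge q = 6.50 × 0.009502 = 0.06176 m/d
Average linear velocity = 0.06176 / 0.17 = 0.3633 m/d
L = 9.93 km = 9930 m
t = L / v = 9930 / 0.3633 = 27330 d
   = 27330 / 365 = 74.9 yr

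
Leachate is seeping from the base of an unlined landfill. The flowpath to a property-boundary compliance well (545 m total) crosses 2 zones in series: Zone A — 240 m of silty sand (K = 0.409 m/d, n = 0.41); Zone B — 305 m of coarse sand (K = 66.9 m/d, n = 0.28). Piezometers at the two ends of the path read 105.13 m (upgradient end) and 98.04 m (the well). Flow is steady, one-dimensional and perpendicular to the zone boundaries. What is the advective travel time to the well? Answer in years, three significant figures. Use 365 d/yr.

Total head drop ΔH = 105.13 − 98.04 = 7.09 m
Continuity: the same q passes through each zone, so ΔH = q·Σ(L_j/K_j) — the zones act as resistances in series.
Σ(L/K) = 240/0.409 + 305/66.9 = 586.8 + 4.559 = 591.4 d
q = ΔH / Σ(L/K) = 7.09 / 591.4 = 0.01199 m/d (same in every zone)
Zone A: v = q/n = 0.01199/0.41 = 0.02924 m/d → t_A = 240/0.02924 = 8207 d
Zone B: v = q/n = 0.01199/0.28 = 0.04282 m/d → t_B = 305/0.04282 = 7123 d
Total t = 8207 + 7123 = 15330 d
   = 15330 / 365 = 42.0 yr

42.0 years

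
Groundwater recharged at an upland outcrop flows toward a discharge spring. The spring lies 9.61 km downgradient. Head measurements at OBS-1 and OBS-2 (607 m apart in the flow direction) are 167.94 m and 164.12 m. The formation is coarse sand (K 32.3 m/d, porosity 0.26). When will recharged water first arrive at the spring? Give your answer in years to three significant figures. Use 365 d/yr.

Hydraulic gradient i = (167.94 − 164.12) / 607 = 3.82 / 607 = 0.006293
Specific discharge q = 32.3 × 0.006293 = 0.2033 m/d
Average linear velocity = 0.2033 / 0.26 = 0.7818 m/d
L = 9.61 km = 9610 m
t = L / v = 9610 / 0.7818 = 12290 d
   = 12290 / 365 = 33.7 yr

33.7 years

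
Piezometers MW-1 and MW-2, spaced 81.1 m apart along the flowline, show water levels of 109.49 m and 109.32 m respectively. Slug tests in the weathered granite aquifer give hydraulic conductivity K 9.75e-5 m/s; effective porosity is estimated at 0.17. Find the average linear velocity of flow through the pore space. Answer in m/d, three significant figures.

0.104 m/d

Hydraulic gradient i = (109.49 − 109.32) / 81.1 = 0.17 / 81.1 = 0.002096
K = 9.75e-5 m/s × 86400 s/d = 8.424 m/d
Darcy flux q = K·i = 8.424 × 0.002096 = 0.01766 m/d
Seepage velocity v = q / n = 0.01766 / 0.17 = 0.1039 m/d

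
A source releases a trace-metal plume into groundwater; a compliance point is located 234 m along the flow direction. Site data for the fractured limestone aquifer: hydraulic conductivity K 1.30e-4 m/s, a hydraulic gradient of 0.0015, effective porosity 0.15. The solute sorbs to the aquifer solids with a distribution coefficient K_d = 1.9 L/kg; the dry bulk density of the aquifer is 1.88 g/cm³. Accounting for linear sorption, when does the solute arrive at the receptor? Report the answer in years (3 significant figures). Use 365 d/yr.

142 years

K = 1.30e-4 m/s × 86400 s/d = 11.23 m/d
q = Ki = 11.23 × 0.0015 = 0.01685 m/d
Seepage velocity v = q / n = 0.01685 / 0.15 = 0.1123 m/d
Retardation R = 1 + ρ_b·K_d/n = 1 + 1.88×1.9/0.15 = 24.81
Contaminant velocity v_c = v/R = 0.1123/24.81 = 0.004527 m/d
t = L/v_c = 234/0.004527 = 51690 d
   = 51690/365 = 142 yr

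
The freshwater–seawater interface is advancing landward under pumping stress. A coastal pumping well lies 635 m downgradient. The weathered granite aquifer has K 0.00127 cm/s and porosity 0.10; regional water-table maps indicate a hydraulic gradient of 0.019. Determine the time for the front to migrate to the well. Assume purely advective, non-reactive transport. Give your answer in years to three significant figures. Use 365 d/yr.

K = 0.00127 cm/s × 864 = 1.097 m/d
Specific discharge q = 1.097 × 0.019 = 0.02085 m/d
v = Ki/n = 1.097·0.019/0.10 = 0.2085 m/d
t = L / v = 635 / 0.2085 = 3046 d
   = 3046 / 365 = 8.34 yr

8.34 years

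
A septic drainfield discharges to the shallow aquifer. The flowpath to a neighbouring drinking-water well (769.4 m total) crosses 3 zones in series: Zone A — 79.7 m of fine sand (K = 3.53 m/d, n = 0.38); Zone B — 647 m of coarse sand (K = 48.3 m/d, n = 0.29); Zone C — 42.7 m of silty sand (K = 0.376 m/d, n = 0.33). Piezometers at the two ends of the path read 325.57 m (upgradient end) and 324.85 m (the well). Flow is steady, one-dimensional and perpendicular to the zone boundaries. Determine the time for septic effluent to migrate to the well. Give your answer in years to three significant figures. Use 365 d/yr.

Total head drop ΔH = 325.57 − 324.85 = 0.72 m
Steady 1-D flow in series ⇒ the Darcy flux q is identical in every zone and the zone head losses add (resistances L/K in series).
Σ(L/K) = 79.7/3.53 + 647/48.3 + 42.7/0.376 = 22.58 + 13.40 + 113.6 = 149.5 d
q = ΔH / Σ(L/K) = 0.72 / 149.5 = 0.004815 m/d (same in every zone)
Zone A: v = q/n = 0.004815/0.38 = 0.01267 m/d → t_A = 79.7/0.01267 = 6290 d
Zone B: v = q/n = 0.004815/0.29 = 0.01660 m/d → t_B = 647/0.01660 = 38970 d
Zone C: v = q/n = 0.004815/0.33 = 0.01459 m/d → t_C = 42.7/0.01459 = 2927 d
Total t = 6290 + 38970 + 2927 = 48190 d
   = 48190 / 365 = 132 yr

132 years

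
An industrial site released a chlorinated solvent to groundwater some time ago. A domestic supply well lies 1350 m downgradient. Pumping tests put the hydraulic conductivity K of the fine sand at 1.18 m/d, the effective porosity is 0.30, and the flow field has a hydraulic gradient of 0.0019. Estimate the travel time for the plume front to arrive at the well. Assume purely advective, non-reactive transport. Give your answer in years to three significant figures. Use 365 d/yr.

Specific discharge q = 1.18 × 0.0019 = 0.002242 m/d
Average linear velocity = 0.002242 / 0.30 = 0.007473 m/d
t = L / v = 1350 / 0.007473 = 180600 d
   = 180600 / 365 = 495 yr

495 years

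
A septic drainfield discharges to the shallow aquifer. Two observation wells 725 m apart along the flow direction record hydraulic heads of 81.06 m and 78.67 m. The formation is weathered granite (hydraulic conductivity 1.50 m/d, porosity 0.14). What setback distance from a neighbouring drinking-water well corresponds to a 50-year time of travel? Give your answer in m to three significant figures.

Hydraulic gradient i = (81.06 − 78.67) / 725 = 2.39 / 725 = 0.003297
Specific discharge q = 1.50 × 0.003297 = 0.004945 m/d
v_s = q/n_e = 0.004945/0.14 = 0.03532 m/d
T = 50 yr × 365 = 18250 d
L = v × T = 0.03532 × 18250 = 644.6 m

645 m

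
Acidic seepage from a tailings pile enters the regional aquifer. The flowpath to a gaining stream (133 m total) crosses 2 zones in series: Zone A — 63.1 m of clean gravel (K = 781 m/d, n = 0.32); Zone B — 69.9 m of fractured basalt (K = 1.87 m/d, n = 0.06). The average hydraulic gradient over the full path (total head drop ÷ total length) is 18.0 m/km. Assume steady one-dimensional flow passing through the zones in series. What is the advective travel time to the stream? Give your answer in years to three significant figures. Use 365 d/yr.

1.05 years

Steady 1-D flow in series ⇒ the Darcy flux q is identical in every zone and the zone head losses add (resistances L/K in series).
Σ(L/K) = 63.1/781 + 69.9/1.87 = 0.08079 + 37.38 = 37.46 d
K_eq = L_total / Σ(L/K) = 133 / 37.46 = 3.550 m/d
q = K_eq · i = 3.550 × 0.018 = 0.06391 m/d (same in every zone)
Zone A: v = q/n = 0.06391/0.32 = 0.1997 m/d → t_A = 63.1/0.1997 = 316.0 d
Zone B: v = q/n = 0.06391/0.06 = 1.065 m/d → t_B = 69.9/1.065 = 65.63 d
Total t = 316.0 + 65.63 = 381.6 d
   = 381.6 / 365 = 1.05 yr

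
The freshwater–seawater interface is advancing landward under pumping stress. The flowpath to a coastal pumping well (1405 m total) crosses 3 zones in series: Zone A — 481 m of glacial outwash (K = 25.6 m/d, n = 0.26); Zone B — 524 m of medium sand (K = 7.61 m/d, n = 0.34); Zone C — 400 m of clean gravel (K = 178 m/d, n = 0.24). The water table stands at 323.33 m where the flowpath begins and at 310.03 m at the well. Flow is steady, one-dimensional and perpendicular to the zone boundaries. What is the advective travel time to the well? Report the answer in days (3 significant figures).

2700 days

Total head drop ΔH = 323.33 − 310.03 = 13.30 m
Continuity: the same q passes through each zone, so ΔH = q·Σ(L_j/K_j) — the zones act as resistances in series.
Σ(L/K) = 481/25.6 + 524/7.61 + 400/178 = 18.79 + 68.86 + 2.247 = 89.89 d
q = ΔH / Σ(L/K) = 13.30 / 89.89 = 0.1480 m/d (same in every zone)
Zone A: v = q/n = 0.1480/0.26 = 0.5691 m/d → t_A = 481/0.5691 = 845.3 d
Zone B: v = q/n = 0.1480/0.34 = 0.4352 m/d → t_B = 524/0.4352 = 1204 d
Zone C: v = q/n = 0.1480/0.24 = 0.6165 m/d → t_C = 400/0.6165 = 648.9 d
Total t = 845.3 + 1204 + 648.9 = 2698 d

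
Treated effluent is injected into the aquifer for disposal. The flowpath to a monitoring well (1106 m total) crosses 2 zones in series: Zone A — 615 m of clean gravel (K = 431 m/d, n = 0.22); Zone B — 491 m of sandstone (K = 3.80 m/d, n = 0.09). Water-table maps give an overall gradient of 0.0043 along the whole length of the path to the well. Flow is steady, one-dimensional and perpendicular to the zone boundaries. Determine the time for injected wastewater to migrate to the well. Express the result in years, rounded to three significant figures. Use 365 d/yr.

13.5 years

Steady 1-D flow in series ⇒ the Darcy flux q is identical in every zone and the zone head losses add (resistances L/K in series).
Σ(L/K) = 615/431 + 491/3.80 = 1.427 + 129.2 = 130.6 d
K_eq = L_total / Σ(L/K) = 1106 / 130.6 = 8.466 m/d
q = K_eq · i = 8.466 × 0.0043 = 0.03640 m/d (same in every zone)
Zone A: v = q/n = 0.03640/0.22 = 0.1655 m/d → t_A = 615/0.1655 = 3717 d
Zone B: v = q/n = 0.03640/0.09 = 0.4045 m/d → t_B = 491/0.4045 = 1214 d
Total t = 3717 + 1214 = 4930 d
   = 4930 / 365 = 13.5 yr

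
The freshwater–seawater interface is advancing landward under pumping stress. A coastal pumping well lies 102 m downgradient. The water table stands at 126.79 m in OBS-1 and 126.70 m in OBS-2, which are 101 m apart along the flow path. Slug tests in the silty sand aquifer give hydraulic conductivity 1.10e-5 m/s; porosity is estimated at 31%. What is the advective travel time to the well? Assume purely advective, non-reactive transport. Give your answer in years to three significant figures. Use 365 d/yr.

102 years

Hydraulic gradient i = (126.79 − 126.70) / 101 = 0.09 / 101 = 8.911e-4
K = 1.10e-5 m/s × 86400 s/d = 0.9504 m/d
Specific discharge q = 0.9504 × 8.911e-4 = 8.469e-4 m/d
v = Ki/n = 0.9504·8.911e-4/0.31 = 0.002732 m/d
t = L / v = 102 / 0.002732 = 37340 d
   = 37340 / 365 = 102 yr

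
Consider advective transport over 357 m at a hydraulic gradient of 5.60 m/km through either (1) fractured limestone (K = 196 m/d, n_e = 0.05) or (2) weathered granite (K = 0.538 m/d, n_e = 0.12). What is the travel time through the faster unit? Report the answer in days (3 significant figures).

16.3 days

Unit 1 (fractured limestone): v = 196×0.0056/0.05 = 21.95 m/d, t = 357/21.95 = 16.26 d
Unit 2 (weathered granite): v = 0.538×0.0056/0.12 = 0.02511 m/d, t = 357/0.02511 = 14220 d
Faster unit: t = 16.3 d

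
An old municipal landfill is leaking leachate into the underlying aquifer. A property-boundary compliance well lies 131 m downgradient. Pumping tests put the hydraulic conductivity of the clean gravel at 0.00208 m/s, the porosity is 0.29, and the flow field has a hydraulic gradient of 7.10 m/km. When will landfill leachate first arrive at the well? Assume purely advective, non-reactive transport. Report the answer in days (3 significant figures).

29.8 days

K = 0.00208 m/s × 86400 s/d = 179.7 m/d
Specific discharge q = 179.7 × 0.0071 = 1.276 m/d
Average linear velocity = 1.276 / 0.29 = 4.400 m/d
t = L / v = 131 / 4.400 = 29.77 d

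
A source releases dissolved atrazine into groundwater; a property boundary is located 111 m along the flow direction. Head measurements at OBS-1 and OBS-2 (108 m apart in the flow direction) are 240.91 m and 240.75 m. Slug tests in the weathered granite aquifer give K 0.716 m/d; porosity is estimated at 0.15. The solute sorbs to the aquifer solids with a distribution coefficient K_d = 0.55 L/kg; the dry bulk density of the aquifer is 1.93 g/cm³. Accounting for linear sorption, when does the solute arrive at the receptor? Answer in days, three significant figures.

127000 days

Hydraulic gradient i = (240.91 − 240.75) / 108 = 0.16 / 108 = 0.001481
q = Ki = 0.716 × 0.001481 = 0.001061 m/d
v_s = q/n_e = 0.001061/0.15 = 0.007072 m/d
Retardation R = 1 + ρ_b·K_d/n = 1 + 1.93×0.55/0.15 = 8.077
Contaminant velocity v_c = v/R = 0.007072/8.077 = 8.756e-4 m/d
t = L/v_c = 111/8.756e-4 = 126800 d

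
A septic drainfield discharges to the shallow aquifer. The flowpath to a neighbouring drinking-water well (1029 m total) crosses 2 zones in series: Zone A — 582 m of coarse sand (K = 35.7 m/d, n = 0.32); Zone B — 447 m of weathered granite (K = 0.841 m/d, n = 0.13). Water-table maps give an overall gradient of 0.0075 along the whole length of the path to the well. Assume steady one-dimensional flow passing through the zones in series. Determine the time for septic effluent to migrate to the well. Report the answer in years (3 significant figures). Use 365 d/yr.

47.5 years

Steady 1-D flow in series ⇒ the Darcy flux q is identical in every zone and the zone head losses add (resistances L/K in series).
Σ(L/K) = 582/35.7 + 447/0.841 = 16.30 + 531.5 = 547.8 d
K_eq = L_total / Σ(L/K) = 1029 / 547.8 = 1.878 m/d
q = K_eq · i = 1.878 × 0.0075 = 0.01409 m/d (same in every zone)
Zone A: v = q/n = 0.01409/0.32 = 0.04402 m/d → t_A = 582/0.04402 = 13220 d
Zone B: v = q/n = 0.01409/0.13 = 0.1084 m/d → t_B = 447/0.1084 = 4125 d
Total t = 13220 + 4125 = 17340 d
   = 17340 / 365 = 47.5 yr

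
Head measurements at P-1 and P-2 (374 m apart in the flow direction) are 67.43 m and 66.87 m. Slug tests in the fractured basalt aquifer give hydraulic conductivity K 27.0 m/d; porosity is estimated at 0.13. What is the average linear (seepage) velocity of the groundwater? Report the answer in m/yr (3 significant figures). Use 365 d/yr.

114 m/yr

Hydraulic gradient i = (67.43 − 66.87) / 374 = 0.56 / 374 = 0.001497
Specific discharge q = 27.0 × 0.001497 = 0.04043 m/d
v = Ki/n = 27.0·0.001497/0.13 = 0.3110 m/d
   = 0.3110 × 365 = 114 m/yr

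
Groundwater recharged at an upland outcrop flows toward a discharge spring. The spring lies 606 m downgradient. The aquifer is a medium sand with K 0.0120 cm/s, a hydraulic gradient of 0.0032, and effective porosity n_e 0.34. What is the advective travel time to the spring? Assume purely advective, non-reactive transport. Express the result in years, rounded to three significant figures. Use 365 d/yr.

17.0 years

K = 0.0120 cm/s × 864 = 10.37 m/d
q = Ki = 10.37 × 0.0032 = 0.03318 m/d
Average linear velocity = 0.03318 / 0.34 = 0.09758 m/d
t = L / v = 606 / 0.09758 = 6210 d
   = 6210 / 365 = 17.0 yr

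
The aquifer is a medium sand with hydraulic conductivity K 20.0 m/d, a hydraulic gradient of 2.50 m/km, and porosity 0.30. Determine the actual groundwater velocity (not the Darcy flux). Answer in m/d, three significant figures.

q = Ki = 20.0 × 0.0025 = 0.05000 m/d
v = Ki/n = 20.0·0.0025/0.30 = 0.1667 m/d

0.167 m/d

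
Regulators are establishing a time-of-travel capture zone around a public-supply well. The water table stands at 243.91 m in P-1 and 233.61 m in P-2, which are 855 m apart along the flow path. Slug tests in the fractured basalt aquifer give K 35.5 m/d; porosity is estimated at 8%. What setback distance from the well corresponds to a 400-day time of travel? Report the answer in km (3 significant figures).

2.14 km

Hydraulic gradient i = (243.91 − 233.61) / 855 = 10.30 / 855 = 0.01205
q = Ki = 35.5 × 0.01205 = 0.4277 m/d
v_s = q/n_e = 0.4277/0.08 = 5.346 m/d
L = v × T = 5.346 × 400 = 2138 m
   = 2.14 km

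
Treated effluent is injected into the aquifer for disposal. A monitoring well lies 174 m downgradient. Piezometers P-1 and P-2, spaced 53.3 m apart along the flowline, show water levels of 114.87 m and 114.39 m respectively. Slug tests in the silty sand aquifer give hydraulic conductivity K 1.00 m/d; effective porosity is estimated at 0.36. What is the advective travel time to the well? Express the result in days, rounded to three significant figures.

6960 days

Hydraulic gradient i = (114.87 − 114.39) / 53.3 = 0.48 / 53.3 = 0.009006
Specific discharge q = 1.00 × 0.009006 = 0.009006 m/d
Seepage velocity v = q / n = 0.009006 / 0.36 = 0.02502 m/d
t = L / v = 174 / 0.02502 = 6956 d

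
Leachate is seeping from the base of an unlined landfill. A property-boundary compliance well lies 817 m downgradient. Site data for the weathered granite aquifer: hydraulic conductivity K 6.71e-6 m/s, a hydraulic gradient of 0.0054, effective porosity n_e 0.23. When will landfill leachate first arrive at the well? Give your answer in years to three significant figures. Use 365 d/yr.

164 years

K = 6.71e-6 m/s × 86400 s/d = 0.5797 m/d
q = Ki = 0.5797 × 0.0054 = 0.003131 m/d
v = Ki/n = 0.5797·0.0054/0.23 = 0.01361 m/d
t = L / v = 817 / 0.01361 = 60020 d
   = 60020 / 365 = 164 yr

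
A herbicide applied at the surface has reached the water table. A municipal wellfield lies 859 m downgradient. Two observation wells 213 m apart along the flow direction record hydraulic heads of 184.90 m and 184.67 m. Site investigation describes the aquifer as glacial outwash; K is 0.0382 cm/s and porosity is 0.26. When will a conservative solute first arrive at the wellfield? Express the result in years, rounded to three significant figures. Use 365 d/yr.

Hydraulic gradient i = (184.90 − 184.67) / 213 = 0.23 / 213 = 0.001080
K = 0.0382 cm/s × 864 = 33.00 m/d
q = Ki = 33.00 × 0.001080 = 0.03564 m/d
v = Ki/n = 33.00·0.001080/0.26 = 0.1371 m/d
t = L / v = 859 / 0.1371 = 6267 d
   = 6267 / 365 = 17.2 yr

17.2 years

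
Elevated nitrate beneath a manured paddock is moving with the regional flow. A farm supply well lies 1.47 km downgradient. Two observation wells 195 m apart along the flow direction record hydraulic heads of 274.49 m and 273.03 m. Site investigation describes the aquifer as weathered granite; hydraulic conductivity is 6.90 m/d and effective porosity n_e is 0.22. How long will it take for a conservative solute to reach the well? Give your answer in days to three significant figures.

Hydraulic gradient i = (274.49 − 273.03) / 195 = 1.46 / 195 = 0.007487
q = Ki = 6.90 × 0.007487 = 0.05166 m/d
Seepage velocity v = q / n = 0.05166 / 0.22 = 0.2348 m/d
L = 1.47 km = 1470 m
t = L / v = 1470 / 0.2348 = 6260 d

6260 days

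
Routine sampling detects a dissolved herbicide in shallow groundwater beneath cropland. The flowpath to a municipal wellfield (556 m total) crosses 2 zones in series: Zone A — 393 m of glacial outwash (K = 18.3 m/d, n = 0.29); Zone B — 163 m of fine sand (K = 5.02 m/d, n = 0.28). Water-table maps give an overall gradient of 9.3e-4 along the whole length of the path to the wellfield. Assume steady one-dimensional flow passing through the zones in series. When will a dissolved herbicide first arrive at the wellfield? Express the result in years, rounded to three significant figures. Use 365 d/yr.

For zones in series the flux q is common to all zones; the equivalent conductivity is the harmonic (thickness-weighted) mean, K_eq = L_total / Σ(L_j/K_j).
Σ(L/K) = 393/18.3 + 163/5.02 = 21.48 + 32.47 = 53.95 d
K_eq = L_total / Σ(L/K) = 556 / 53.95 = 10.31 m/d
q = K_eq · i = 10.31 × 9.3e-4 = 0.009585 m/d (same in every zone)
Zone A: v = q/n = 0.009585/0.29 = 0.03305 m/d → t_A = 393/0.03305 = 11890 d
Zone B: v = q/n = 0.009585/0.28 = 0.03423 m/d → t_B = 163/0.03423 = 4761 d
Total t = 11890 + 4761 = 16650 d
   = 16650 / 365 = 45.6 yr

45.6 years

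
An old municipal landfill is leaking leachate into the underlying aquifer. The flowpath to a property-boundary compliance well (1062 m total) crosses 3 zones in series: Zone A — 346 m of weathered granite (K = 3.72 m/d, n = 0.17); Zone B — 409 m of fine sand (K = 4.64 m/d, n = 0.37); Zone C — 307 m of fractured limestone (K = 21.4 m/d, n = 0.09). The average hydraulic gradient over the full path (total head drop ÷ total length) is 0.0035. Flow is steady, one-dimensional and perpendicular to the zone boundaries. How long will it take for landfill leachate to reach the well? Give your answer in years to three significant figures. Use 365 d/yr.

34.3 years

Steady 1-D flow in series ⇒ the Darcy flux q is identical in every zone and the zone head losses add (resistances L/K in series).
Σ(L/K) = 346/3.72 + 409/4.64 + 307/21.4 = 93.01 + 88.15 + 14.35 = 195.5 d
K_eq = L_total / Σ(L/K) = 1062 / 195.5 = 5.432 m/d
q = K_eq · i = 5.432 × 0.0035 = 0.01901 m/d (same in every zone)
Zone A: v = q/n = 0.01901/0.17 = 0.1118 m/d → t_A = 346/0.1118 = 3094 d
Zone B: v = q/n = 0.01901/0.37 = 0.05139 m/d → t_B = 409/0.05139 = 7960 d
Zone C: v = q/n = 0.01901/0.09 = 0.2112 m/d → t_C = 307/0.2112 = 1453 d
Total t = 3094 + 7960 + 1453 = 12510 d
   = 12510 / 365 = 34.3 yr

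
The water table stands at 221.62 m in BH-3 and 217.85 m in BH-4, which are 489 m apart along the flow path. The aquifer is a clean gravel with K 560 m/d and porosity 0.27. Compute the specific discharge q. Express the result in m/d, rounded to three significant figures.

4.32 m/d

Hydraulic gradient i = (221.62 − 217.85) / 489 = 3.77 / 489 = 0.007710
Darcy flux q = K·i = 560 × 0.007710 = 4.317 m/d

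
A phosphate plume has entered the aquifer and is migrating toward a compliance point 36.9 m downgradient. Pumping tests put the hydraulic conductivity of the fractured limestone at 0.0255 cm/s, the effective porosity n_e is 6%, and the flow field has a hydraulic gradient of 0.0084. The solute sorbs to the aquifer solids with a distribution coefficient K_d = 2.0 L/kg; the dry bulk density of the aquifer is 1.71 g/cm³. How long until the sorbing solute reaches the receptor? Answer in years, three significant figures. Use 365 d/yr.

K = 0.0255 cm/s × 864 = 22.03 m/d
Specific discharge q = 22.03 × 0.0084 = 0.1851 m/d
Seepage velocity v = q / n = 0.1851 / 0.06 = 3.084 m/d
Retardation R = 1 + ρ_b·K_d/n = 1 + 1.71×2.0/0.06 = 58.00
Contaminant velocity v_c = v/R = 3.084/58.00 = 0.05318 m/d
t = L/v_c = 36.9/0.05318 = 693.9 d
   = 693.9/365 = 1.90 yr

1.90 years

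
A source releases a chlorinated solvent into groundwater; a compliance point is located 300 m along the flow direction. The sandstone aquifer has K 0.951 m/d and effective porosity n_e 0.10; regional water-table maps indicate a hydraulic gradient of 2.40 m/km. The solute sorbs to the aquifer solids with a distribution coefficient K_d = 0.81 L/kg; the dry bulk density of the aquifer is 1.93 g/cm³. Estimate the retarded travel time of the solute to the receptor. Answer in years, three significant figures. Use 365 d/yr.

Specific discharge q = 0.951 × 0.0024 = 0.002282 m/d
v_s = q/n_e = 0.002282/0.10 = 0.02282 m/d
Retardation R = 1 + ρ_b·K_d/n = 1 + 1.93×0.81/0.10 = 16.63
Contaminant velocity v_c = v/R = 0.02282/16.63 = 0.001372 m/d
t = L/v_c = 300/0.001372 = 218600 d
   = 218600/365 = 599 yr

599 years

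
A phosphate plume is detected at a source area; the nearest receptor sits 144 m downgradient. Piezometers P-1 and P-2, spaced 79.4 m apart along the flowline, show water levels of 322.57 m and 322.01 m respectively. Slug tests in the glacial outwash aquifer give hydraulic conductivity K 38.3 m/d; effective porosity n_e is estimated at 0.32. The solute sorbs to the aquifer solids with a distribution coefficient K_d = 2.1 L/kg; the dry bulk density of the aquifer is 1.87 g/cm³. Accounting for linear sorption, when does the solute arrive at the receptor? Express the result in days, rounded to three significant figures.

Hydraulic gradient i = (322.57 − 322.01) / 79.4 = 0.56 / 79.4 = 0.007053
q = Ki = 38.3 × 0.007053 = 0.2701 m/d
v_s = q/n_e = 0.2701/0.32 = 0.8441 m/d
Retardation R = 1 + ρ_b·K_d/n = 1 + 1.87×2.1/0.32 = 13.27
Contaminant velocity v_c = v/R = 0.8441/13.27 = 0.06360 m/d
t = L/v_c = 144/0.06360 = 2264 d

2260 days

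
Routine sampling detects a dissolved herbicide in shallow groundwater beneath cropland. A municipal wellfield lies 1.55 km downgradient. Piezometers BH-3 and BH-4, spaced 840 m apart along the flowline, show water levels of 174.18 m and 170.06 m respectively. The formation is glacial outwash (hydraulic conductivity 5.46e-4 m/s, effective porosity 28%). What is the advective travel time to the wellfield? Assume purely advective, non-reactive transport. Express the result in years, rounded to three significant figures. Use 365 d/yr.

Hydraulic gradient i = (174.18 − 170.06) / 840 = 4.12 / 840 = 0.004905
K = 5.46e-4 m/s × 86400 s/d = 47.17 m/d
Specific discharge q = 47.17 × 0.004905 = 0.2314 m/d
v = Ki/n = 47.17·0.004905/0.28 = 0.8264 m/d
L = 1.55 km = 1550 m
t = L / v = 1550 / 0.8264 = 1876 d
   = 1876 / 365 = 5.14 yr

5.14 years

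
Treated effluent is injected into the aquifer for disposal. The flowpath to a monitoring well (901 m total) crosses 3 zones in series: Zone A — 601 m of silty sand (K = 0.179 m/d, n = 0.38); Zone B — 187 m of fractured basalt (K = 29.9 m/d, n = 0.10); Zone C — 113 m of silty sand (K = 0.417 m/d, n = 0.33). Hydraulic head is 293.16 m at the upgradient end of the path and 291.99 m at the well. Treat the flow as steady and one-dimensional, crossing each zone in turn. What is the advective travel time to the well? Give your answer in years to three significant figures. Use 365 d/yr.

2420 years

Total head drop ΔH = 293.16 − 291.99 = 1.17 m
Continuity: the same q passes through each zone, so ΔH = q·Σ(L_j/K_j) — the zones act as resistances in series.
Σ(L/K) = 601/0.179 + 187/29.9 + 113/0.417 = 3358 + 6.254 + 271.0 = 3635 d
q = ΔH / Σ(L/K) = 1.17 / 3635 = 3.219e-4 m/d (same in every zone)
Zone A: v = q/n = 3.219e-4/0.38 = 8.471e-4 m/d → t_A = 601/8.471e-4 = 709500 d
Zone B: v = q/n = 3.219e-4/0.10 = 0.003219 m/d → t_B = 187/0.003219 = 58090 d
Zone C: v = q/n = 3.219e-4/0.33 = 9.754e-4 m/d → t_C = 113/9.754e-4 = 115800 d
Total t = 709500 + 58090 + 115800 = 883400 d
   = 883400 / 365 = 2420 yr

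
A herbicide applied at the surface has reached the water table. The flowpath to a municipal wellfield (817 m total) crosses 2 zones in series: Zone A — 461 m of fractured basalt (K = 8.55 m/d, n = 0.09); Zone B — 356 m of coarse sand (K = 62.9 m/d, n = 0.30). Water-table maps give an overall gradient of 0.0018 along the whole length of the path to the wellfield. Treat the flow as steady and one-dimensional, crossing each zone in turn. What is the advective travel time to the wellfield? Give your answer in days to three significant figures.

Steady 1-D flow in series ⇒ the Darcy flux q is identical in every zone and the zone head losses add (resistances L/K in series).
Σ(L/K) = 461/8.55 + 356/62.9 = 53.92 + 5.660 = 59.58 d
K_eq = L_total / Σ(L/K) = 817 / 59.58 = 13.71 m/d
q = K_eq · i = 13.71 × 0.0018 = 0.02468 m/d (same in every zone)
Zone A: v = q/n = 0.02468/0.09 = 0.2743 m/d → t_A = 461/0.2743 = 1681 d
Zone B: v = q/n = 0.02468/0.30 = 0.08228 m/d → t_B = 356/0.08228 = 4327 d
Total t = 1681 + 4327 = 6008 d

6010 days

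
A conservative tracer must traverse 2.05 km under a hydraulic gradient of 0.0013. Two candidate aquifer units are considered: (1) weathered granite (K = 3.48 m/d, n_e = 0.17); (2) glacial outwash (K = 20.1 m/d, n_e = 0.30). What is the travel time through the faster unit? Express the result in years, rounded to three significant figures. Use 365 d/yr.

64.5 years

Unit 1 (weathered granite): v = 3.48×0.0013/0.17 = 0.02661 m/d, t = 2050/0.02661 = 77030 d
Unit 2 (glacial outwash): v = 20.1×0.0013/0.30 = 0.08710 m/d, t = 2050/0.08710 = 23540 d
Faster: 23540 d / 365 = 64.5 yr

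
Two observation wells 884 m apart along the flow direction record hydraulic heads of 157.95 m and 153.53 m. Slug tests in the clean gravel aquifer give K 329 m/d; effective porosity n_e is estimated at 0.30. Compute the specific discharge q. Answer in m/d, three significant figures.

1.65 m/d

Hydraulic gradient i = (157.95 − 153.53) / 884 = 4.42 / 884 = 0.005000
Darcy flux q = K·i = 329 × 0.005000 = 1.645 m/d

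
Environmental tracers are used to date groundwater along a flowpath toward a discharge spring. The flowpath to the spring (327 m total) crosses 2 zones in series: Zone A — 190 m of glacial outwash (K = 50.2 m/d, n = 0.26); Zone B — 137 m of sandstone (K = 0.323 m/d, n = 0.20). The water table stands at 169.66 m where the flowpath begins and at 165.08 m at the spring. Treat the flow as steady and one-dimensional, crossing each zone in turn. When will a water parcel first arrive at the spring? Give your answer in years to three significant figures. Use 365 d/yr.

19.7 years

Total head drop ΔH = 169.66 − 165.08 = 4.58 m
Continuity: the same q passes through each zone, so ΔH = q·Σ(L_j/K_j) — the zones act as resistances in series.
Σ(L/K) = 190/50.2 + 137/0.323 = 3.785 + 424.1 = 427.9 d
q = ΔH / Σ(L/K) = 4.58 / 427.9 = 0.01070 m/d (same in every zone)
Zone A: v = q/n = 0.01070/0.26 = 0.04116 m/d → t_A = 190/0.04116 = 4616 d
Zone B: v = q/n = 0.01070/0.20 = 0.05351 m/d → t_B = 137/0.05351 = 2560 d
Total t = 4616 + 2560 = 7176 d
   = 7176 / 365 = 19.7 yr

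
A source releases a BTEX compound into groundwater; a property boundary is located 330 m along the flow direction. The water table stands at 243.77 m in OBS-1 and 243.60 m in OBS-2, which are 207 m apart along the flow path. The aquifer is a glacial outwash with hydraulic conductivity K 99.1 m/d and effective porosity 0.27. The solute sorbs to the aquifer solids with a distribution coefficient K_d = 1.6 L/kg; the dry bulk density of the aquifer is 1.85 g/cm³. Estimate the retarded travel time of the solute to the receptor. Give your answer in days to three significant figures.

13100 days

Hydraulic gradient i = (243.77 − 243.60) / 207 = 0.17 / 207 = 8.213e-4
Specific discharge q = 99.1 × 8.213e-4 = 0.08139 m/d
Seepage velocity v = q / n = 0.08139 / 0.27 = 0.3014 m/d
Retardation R = 1 + ρ_b·K_d/n = 1 + 1.85×1.6/0.27 = 11.96
Contaminant velocity v_c = v/R = 0.3014/11.96 = 0.02520 m/d
t = L/v_c = 330/0.02520 = 13100 d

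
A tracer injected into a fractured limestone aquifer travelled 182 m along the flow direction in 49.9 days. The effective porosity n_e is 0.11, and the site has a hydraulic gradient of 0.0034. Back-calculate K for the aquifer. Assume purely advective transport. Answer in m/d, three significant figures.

118 m/d

v = L / t = 182 / 49.9 = 3.647 m/d
K = v · n / i = 3.647 × 0.11 / 0.0034 = 118 m/d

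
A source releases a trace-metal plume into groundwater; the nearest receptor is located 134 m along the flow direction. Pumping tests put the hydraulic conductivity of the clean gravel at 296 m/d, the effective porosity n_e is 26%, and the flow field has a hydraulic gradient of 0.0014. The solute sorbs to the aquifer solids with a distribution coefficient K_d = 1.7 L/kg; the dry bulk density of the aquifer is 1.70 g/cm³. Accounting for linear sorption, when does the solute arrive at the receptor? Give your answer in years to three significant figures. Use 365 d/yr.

2.79 years

Specific discharge q = 296 × 0.0014 = 0.4144 m/d
v = Ki/n = 296·0.0014/0.26 = 1.594 m/d
Retardation R = 1 + ρ_b·K_d/n = 1 + 1.70×1.7/0.26 = 12.12
Contaminant velocity v_c = v/R = 1.594/12.12 = 0.1316 m/d
t = L/v_c = 134/0.1316 = 1019 d
   = 1019/365 = 2.79 yr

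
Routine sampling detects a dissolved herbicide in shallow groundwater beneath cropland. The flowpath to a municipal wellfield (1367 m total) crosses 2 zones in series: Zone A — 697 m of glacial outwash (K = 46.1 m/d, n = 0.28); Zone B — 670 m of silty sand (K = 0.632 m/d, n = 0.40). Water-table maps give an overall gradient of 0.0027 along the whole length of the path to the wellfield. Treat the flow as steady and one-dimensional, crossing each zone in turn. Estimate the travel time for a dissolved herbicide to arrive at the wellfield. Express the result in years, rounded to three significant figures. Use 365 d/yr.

Continuity: the same q passes through each zone, so ΔH = q·Σ(L_j/K_j) — the zones act as resistances in series.
Σ(L/K) = 697/46.1 + 670/0.632 = 15.12 + 1060 = 1075 d
K_eq = L_total / Σ(L/K) = 1367 / 1075 = 1.271 m/d
q = K_eq · i = 1.271 × 0.0027 = 0.003433 m/d (same in every zone)
Zone A: v = q/n = 0.003433/0.28 = 0.01226 m/d → t_A = 697/0.01226 = 56850 d
Zone B: v = q/n = 0.003433/0.40 = 0.008582 m/d → t_B = 670/0.008582 = 78070 d
Total t = 56850 + 78070 = 134900 d
   = 134900 / 365 = 370 yr

370 years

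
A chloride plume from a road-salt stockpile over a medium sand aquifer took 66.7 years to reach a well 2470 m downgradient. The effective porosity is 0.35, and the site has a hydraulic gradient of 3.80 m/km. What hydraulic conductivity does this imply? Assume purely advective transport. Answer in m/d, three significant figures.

t = 66.7 years = 24350 d
v = L / t = 2470 / 24350 = 0.1015 m/d
K = v · n / i = 0.1015 × 0.35 / 0.0038 = 9.34 m/d

9.34 m/d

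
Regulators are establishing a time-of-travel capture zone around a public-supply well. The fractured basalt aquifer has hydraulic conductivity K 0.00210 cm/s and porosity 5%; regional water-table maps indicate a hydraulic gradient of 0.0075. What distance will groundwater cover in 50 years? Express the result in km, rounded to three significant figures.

4.97 km

K = 0.00210 cm/s × 864 = 1.814 m/d
Specific discharge q = 1.814 × 0.0075 = 0.01361 m/d
v_s = q/n_e = 0.01361/0.05 = 0.2722 m/d
T = 50 yr × 365 = 18250 d
L = v × T = 0.2722 × 18250 = 4967 m
   = 4.97 km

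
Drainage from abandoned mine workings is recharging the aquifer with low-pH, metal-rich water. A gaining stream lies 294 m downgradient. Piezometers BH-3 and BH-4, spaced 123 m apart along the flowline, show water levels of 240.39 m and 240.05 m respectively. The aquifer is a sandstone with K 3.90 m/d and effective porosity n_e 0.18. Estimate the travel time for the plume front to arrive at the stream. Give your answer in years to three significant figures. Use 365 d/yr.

Hydraulic gradient i = (240.39 − 240.05) / 123 = 0.34 / 123 = 0.002764
q = Ki = 3.90 × 0.002764 = 0.01078 m/d
Seepage velocity v = q / n = 0.01078 / 0.18 = 0.05989 m/d
t = L / v = 294 / 0.05989 = 4909 d
   = 4909 / 365 = 13.4 yr

13.4 years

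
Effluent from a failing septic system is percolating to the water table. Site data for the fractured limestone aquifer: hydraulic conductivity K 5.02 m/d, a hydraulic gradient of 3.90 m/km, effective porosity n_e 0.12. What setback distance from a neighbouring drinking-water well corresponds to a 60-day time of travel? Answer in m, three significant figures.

q = Ki = 5.02 × 0.0039 = 0.01958 m/d
v_s = q/n_e = 0.01958/0.12 = 0.1632 m/d
L = v × T = 0.1632 × 60 = 9.789 m

9.79 m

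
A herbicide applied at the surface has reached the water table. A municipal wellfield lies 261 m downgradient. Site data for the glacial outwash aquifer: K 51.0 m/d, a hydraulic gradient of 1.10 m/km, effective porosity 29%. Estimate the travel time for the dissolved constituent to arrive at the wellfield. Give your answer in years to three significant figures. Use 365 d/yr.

Specific discharge q = 51.0 × 0.0011 = 0.05610 m/d
Seepage velocity v = q / n = 0.05610 / 0.29 = 0.1934 m/d
t = L / v = 261 / 0.1934 = 1349 d
   = 1349 / 365 = 3.70 yr

3.70 years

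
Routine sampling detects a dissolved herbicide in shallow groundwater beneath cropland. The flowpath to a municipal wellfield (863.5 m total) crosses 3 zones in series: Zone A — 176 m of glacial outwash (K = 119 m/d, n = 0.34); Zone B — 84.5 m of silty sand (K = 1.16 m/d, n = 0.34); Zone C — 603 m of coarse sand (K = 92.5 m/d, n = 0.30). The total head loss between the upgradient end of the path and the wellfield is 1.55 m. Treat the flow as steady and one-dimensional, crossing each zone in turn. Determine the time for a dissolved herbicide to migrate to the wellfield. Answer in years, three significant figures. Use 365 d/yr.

Continuity: the same q passes through each zone, so ΔH = q·Σ(L_j/K_j) — the zones act as resistances in series.
Σ(L/K) = 176/119 + 84.5/1.16 + 603/92.5 = 1.479 + 72.84 + 6.519 = 80.84 d
q = ΔH / Σ(L/K) = 1.55 / 80.84 = 0.01917 m/d (same in every zone)
Zone A: v = q/n = 0.01917/0.34 = 0.05639 m/d → t_A = 176/0.05639 = 3121 d
Zone B: v = q/n = 0.01917/0.34 = 0.05639 m/d → t_B = 84.5/0.05639 = 1498 d
Zone C: v = q/n = 0.01917/0.30 = 0.06391 m/d → t_C = 603/0.06391 = 9435 d
Total t = 3121 + 1498 + 9435 = 14050 d
   = 14050 / 365 = 38.5 yr

38.5 years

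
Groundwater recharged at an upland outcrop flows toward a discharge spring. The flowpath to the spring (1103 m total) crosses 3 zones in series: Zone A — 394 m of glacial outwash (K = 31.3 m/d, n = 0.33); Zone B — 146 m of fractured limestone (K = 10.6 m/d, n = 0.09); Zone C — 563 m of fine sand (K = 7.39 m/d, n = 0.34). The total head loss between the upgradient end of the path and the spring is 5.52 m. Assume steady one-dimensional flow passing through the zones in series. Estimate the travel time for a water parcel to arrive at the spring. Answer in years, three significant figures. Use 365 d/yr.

17.0 years

Continuity: the same q passes through each zone, so ΔH = q·Σ(L_j/K_j) — the zones act as resistances in series.
Σ(L/K) = 394/31.3 + 146/10.6 + 563/7.39 = 12.59 + 13.77 + 76.18 = 102.5 d
q = ΔH / Σ(L/K) = 5.52 / 102.5 = 0.05383 m/d (same in every zone)
Zone A: v = q/n = 0.05383/0.33 = 0.1631 m/d → t_A = 394/0.1631 = 2415 d
Zone B: v = q/n = 0.05383/0.09 = 0.5981 m/d → t_B = 146/0.5981 = 244.1 d
Zone C: v = q/n = 0.05383/0.34 = 0.1583 m/d → t_C = 563/0.1583 = 3556 d
Total t = 2415 + 244.1 + 3556 = 6216 d
   = 6216 / 365 = 17.0 yr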